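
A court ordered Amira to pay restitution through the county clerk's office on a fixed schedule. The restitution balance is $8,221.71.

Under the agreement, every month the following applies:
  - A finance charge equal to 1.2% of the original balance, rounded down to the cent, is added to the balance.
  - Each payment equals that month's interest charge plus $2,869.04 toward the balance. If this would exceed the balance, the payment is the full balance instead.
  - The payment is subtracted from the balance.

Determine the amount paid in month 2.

Month 1: $8,221.71 +$98.66 interest = $8,320.37; pay $2,967.70 → $5,352.67
Month 2: $5,352.67 +$98.66 interest = $5,451.33; pay $2,967.70 → $2,483.63

$2,967.70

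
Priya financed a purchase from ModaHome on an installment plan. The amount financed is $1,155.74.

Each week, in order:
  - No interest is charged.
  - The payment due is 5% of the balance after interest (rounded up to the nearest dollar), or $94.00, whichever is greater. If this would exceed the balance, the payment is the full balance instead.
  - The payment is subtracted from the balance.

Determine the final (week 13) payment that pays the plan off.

$27.74

# | Opening | Payment | End bal
1 | $1,155.74 | $94.00 | $1,061.74
2 | $1,061.74 | $94.00 | $967.74
3 | $967.74 | $94.00 | $873.74
4 | $873.74 | $94.00 | $779.74
5 | $779.74 | $94.00 | $685.74
6 | $685.74 | $94.00 | $591.74
7 | $591.74 | $94.00 | $497.74
8 | $497.74 | $94.00 | $403.74
9 | $403.74 | $94.00 | $309.74
10 | $309.74 | $94.00 | $215.74
11 | $215.74 | $94.00 | $121.74
12 | $121.74 | $94.00 | $27.74
13 | $27.74 | $27.74 | $0.00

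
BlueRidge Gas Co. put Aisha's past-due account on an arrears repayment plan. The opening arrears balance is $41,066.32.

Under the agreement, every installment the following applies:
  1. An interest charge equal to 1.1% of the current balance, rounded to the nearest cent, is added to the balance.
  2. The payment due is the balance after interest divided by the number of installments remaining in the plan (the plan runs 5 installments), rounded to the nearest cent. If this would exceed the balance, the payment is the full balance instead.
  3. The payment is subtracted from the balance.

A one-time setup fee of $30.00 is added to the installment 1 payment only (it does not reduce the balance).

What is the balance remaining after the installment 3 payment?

# | Opening | Interest | Payment | Fee | End bal
1 | $41,066.32 | $451.73 | $8,303.61 | $30.00 | $33,214.44
2 | $33,214.44 | $365.36 | $8,394.95 | — | $25,184.85
3 | $25,184.85 | $277.03 | $8,487.29 | — | $16,974.59

$16,974.59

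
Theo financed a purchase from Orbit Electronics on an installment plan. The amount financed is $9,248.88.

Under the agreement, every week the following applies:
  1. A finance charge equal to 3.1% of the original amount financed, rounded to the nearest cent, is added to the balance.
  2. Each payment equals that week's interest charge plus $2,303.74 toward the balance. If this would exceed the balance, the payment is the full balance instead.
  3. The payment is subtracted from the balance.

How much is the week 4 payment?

Week 1: opening $9,248.88; interest $286.72 → $9,535.60; payment $2,590.46; balance $6,945.14
Week 2: opening $6,945.14; interest $286.72 → $7,231.86; payment $2,590.46; balance $4,641.40
Week 3: opening $4,641.40; interest $286.72 → $4,928.12; payment $2,590.46; balance $2,337.66
Week 4: opening $2,337.66; interest $286.72 → $2,624.38; payment $2,590.46; balance $33.92

$2,590.46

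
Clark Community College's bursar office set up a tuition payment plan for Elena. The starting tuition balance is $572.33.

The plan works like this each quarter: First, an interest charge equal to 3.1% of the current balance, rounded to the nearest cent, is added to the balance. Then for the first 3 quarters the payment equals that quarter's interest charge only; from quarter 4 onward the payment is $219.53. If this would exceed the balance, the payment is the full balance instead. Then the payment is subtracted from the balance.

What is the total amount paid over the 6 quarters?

Quarter 1: opening $572.33; interest $17.74 → $590.07; payment $17.74; balance $572.33
Quarter 2: opening $572.33; interest $17.74 → $590.07; payment $17.74; balance $572.33
Quarter 3: opening $572.33; interest $17.74 → $590.07; payment $17.74; balance $572.33
Quarter 4: opening $572.33; interest $17.74 → $590.07; payment $219.53; balance $370.54
Quarter 5: opening $370.54; interest $11.49 → $382.03; payment $219.53; balance $162.50
Quarter 6: opening $162.50; interest $5.04 → $167.54; payment $167.54; balance $0.00
Total paid: $659.82

$659.82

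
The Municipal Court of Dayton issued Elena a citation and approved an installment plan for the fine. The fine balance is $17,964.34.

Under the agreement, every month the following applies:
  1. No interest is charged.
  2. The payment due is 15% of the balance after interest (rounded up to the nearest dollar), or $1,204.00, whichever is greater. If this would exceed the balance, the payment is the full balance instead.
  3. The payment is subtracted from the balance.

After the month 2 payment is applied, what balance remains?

$12,978.34

Month 1: $17,964.34 − $2,695.00 → $15,269.34
Month 2: $15,269.34 − $2,291.00 → $12,978.34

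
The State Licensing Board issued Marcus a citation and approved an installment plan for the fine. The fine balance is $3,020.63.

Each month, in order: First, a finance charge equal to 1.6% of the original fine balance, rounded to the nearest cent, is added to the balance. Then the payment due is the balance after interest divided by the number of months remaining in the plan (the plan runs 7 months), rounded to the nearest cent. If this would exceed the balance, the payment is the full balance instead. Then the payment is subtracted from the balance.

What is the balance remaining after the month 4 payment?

# | Opening | Interest | Payment | End bal
1 | $3,020.63 | $48.33 | $438.42 | $2,630.54
2 | $2,630.54 | $48.33 | $446.48 | $2,232.39
3 | $2,232.39 | $48.33 | $456.14 | $1,824.58
4 | $1,824.58 | $48.33 | $468.23 | $1,404.68

$1,404.68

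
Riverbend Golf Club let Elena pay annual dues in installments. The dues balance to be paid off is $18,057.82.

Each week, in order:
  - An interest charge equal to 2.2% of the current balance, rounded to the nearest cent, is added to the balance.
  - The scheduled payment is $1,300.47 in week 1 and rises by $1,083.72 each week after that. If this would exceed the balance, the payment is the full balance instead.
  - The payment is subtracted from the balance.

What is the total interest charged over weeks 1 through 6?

Week 1: $18,057.82 +$397.27 interest = $18,455.09; pay $1,300.47 → $17,154.62
Week 2: $17,154.62 +$377.40 interest = $17,532.02; pay $2,384.19 → $15,147.83
Week 3: $15,147.83 +$333.25 interest = $15,481.08; pay $3,467.91 → $12,013.17
Week 4: $12,013.17 +$264.29 interest = $12,277.46; pay $4,551.63 → $7,725.83
Week 5: $7,725.83 +$169.97 interest = $7,895.80; pay $5,635.35 → $2,260.45
Week 6: $2,260.45 +$49.73 interest = $2,310.18; pay $2,310.18 → $0.00
Total interest: $397.27 + $377.40 + $333.25 + $264.29 + $169.97 + $49.73 = $1,591.91

$1,591.91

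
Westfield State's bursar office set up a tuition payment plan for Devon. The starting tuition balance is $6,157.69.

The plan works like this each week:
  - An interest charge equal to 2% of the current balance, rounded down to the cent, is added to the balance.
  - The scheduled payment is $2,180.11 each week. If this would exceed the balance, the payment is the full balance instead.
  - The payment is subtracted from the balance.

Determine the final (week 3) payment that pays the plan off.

Week 1: $6,157.69 +$123.15 interest = $6,280.84; pay $2,180.11 → $4,100.73
Week 2: $4,100.73 +$82.01 interest = $4,182.74; pay $2,180.11 → $2,002.63
Week 3: $2,002.63 +$40.05 interest = $2,042.68; pay $2,042.68 → $0.00

$2,042.68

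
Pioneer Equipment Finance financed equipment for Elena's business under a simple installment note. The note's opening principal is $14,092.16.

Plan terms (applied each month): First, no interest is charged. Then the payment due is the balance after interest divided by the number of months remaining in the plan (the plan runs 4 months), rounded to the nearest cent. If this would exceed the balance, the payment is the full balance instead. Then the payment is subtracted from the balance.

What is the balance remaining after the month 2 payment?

$7,046.08

Month 1: opening $14,092.16; payment $3,523.04; balance $10,569.12
Month 2: opening $10,569.12; payment $3,523.04; balance $7,046.08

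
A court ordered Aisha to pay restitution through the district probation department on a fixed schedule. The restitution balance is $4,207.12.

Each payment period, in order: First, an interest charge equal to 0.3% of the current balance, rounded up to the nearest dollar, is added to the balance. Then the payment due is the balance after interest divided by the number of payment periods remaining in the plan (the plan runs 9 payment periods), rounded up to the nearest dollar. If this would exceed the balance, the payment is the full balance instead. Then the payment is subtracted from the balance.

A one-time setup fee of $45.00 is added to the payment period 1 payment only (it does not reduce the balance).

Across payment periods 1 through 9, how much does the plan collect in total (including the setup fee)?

$4,320.12

Payment period 1: opening $4,207.12; interest $13.00 → $4,220.12; payment $469.00 (+ $45.00 fee); balance $3,751.12
Payment period 2: opening $3,751.12; interest $12.00 → $3,763.12; payment $471.00; balance $3,292.12
Payment period 3: opening $3,292.12; interest $10.00 → $3,302.12; payment $472.00; balance $2,830.12
Payment period 4: opening $2,830.12; interest $9.00 → $2,839.12; payment $474.00; balance $2,365.12
Payment period 5: opening $2,365.12; interest $8.00 → $2,373.12; payment $475.00; balance $1,898.12
Payment period 6: opening $1,898.12; interest $6.00 → $1,904.12; payment $477.00; balance $1,427.12
Payment period 7: opening $1,427.12; interest $5.00 → $1,432.12; payment $478.00; balance $954.12
Payment period 8: opening $954.12; interest $3.00 → $957.12; payment $479.00; balance $478.12
Payment period 9: opening $478.12; interest $2.00 → $480.12; payment $480.12; balance $0.00
Total paid: $4,320.12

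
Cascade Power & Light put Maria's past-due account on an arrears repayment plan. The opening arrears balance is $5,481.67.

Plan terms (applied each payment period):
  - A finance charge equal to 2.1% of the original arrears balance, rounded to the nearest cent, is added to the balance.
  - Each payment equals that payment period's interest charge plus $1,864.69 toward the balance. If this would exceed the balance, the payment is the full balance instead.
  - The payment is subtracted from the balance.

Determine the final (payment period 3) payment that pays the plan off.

$1,867.41

# | Opening | Interest | Payment | End bal
1 | $5,481.67 | $115.12 | $1,979.81 | $3,616.98
2 | $3,616.98 | $115.12 | $1,979.81 | $1,752.29
3 | $1,752.29 | $115.12 | $1,867.41 | $0.00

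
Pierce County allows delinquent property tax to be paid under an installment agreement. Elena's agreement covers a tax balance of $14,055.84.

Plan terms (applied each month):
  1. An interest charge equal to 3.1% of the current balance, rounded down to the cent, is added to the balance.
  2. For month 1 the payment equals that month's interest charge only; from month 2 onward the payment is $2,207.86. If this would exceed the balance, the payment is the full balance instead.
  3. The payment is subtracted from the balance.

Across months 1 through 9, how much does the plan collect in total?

$16,340.01

Month 1: opening $14,055.84; interest $435.73 → $14,491.57; payment $435.73; balance $14,055.84
Month 2: opening $14,055.84; interest $435.73 → $14,491.57; payment $2,207.86; balance $12,283.71
Month 3: opening $12,283.71; interest $380.79 → $12,664.50; payment $2,207.86; balance $10,456.64
Month 4: opening $10,456.64; interest $324.15 → $10,780.79; payment $2,207.86; balance $8,572.93
Month 5: opening $8,572.93; interest $265.76 → $8,838.69; payment $2,207.86; balance $6,630.83
Month 6: opening $6,630.83; interest $205.55 → $6,836.38; payment $2,207.86; balance $4,628.52
Month 7: opening $4,628.52; interest $143.48 → $4,772.00; payment $2,207.86; balance $2,564.14
Month 8: opening $2,564.14; interest $79.48 → $2,643.62; payment $2,207.86; balance $435.76
Month 9: opening $435.76; interest $13.50 → $449.26; payment $449.26; balance $0.00
Total paid: $16,340.01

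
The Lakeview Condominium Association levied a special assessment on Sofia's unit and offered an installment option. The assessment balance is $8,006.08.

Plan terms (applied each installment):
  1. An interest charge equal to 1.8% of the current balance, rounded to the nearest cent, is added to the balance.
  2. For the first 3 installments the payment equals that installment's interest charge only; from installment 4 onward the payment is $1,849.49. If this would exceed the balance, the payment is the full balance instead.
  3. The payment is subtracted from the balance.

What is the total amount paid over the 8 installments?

$8,846.41

Installment 1: $8,006.08 +$144.11 interest = $8,150.19; pay $144.11 → $8,006.08
Installment 2: $8,006.08 +$144.11 interest = $8,150.19; pay $144.11 → $8,006.08
Installment 3: $8,006.08 +$144.11 interest = $8,150.19; pay $144.11 → $8,006.08
Installment 4: $8,006.08 +$144.11 interest = $8,150.19; pay $1,849.49 → $6,300.70
Installment 5: $6,300.70 +$113.41 interest = $6,414.11; pay $1,849.49 → $4,564.62
Installment 6: $4,564.62 +$82.16 interest = $4,646.78; pay $1,849.49 → $2,797.29
Installment 7: $2,797.29 +$50.35 interest = $2,847.64; pay $1,849.49 → $998.15
Installment 8: $998.15 +$17.97 interest = $1,016.12; pay $1,016.12 → $0.00
Total paid: $8,846.41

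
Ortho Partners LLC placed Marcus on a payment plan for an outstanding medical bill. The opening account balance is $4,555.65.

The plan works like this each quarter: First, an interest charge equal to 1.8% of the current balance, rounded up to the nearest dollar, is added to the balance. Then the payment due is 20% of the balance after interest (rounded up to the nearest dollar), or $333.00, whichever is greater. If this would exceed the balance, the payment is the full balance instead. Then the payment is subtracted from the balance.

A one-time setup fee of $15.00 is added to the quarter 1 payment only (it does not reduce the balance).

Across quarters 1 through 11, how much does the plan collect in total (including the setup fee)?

$4,952.65

Quarter 1: $4,555.65 +$83.00 interest = $4,638.65; pay $928.00 (+ $15.00 fee) → $3,710.65
Quarter 2: $3,710.65 +$67.00 interest = $3,777.65; pay $756.00 → $3,021.65
Quarter 3: $3,021.65 +$55.00 interest = $3,076.65; pay $616.00 → $2,460.65
Quarter 4: $2,460.65 +$45.00 interest = $2,505.65; pay $502.00 → $2,003.65
Quarter 5: $2,003.65 +$37.00 interest = $2,040.65; pay $409.00 → $1,631.65
Quarter 6: $1,631.65 +$30.00 interest = $1,661.65; pay $333.00 → $1,328.65
Quarter 7: $1,328.65 +$24.00 interest = $1,352.65; pay $333.00 → $1,019.65
Quarter 8: $1,019.65 +$19.00 interest = $1,038.65; pay $333.00 → $705.65
Quarter 9: $705.65 +$13.00 interest = $718.65; pay $333.00 → $385.65
Quarter 10: $385.65 +$7.00 interest = $392.65; pay $333.00 → $59.65
Quarter 11: $59.65 +$2.00 interest = $61.65; pay $61.65 → $0.00
Total paid: $4,952.65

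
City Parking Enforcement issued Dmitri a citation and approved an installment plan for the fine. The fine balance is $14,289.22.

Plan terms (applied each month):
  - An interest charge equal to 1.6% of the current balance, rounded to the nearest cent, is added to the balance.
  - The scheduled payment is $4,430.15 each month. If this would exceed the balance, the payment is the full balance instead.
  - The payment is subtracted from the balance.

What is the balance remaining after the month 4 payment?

$0.00

Month 1: opening $14,289.22; interest $228.63 → $14,517.85; payment $4,430.15; balance $10,087.70
Month 2: opening $10,087.70; interest $161.40 → $10,249.10; payment $4,430.15; balance $5,818.95
Month 3: opening $5,818.95; interest $93.10 → $5,912.05; payment $4,430.15; balance $1,481.90
Month 4: opening $1,481.90; interest $23.71 → $1,505.61; payment $1,505.61; balance $0.00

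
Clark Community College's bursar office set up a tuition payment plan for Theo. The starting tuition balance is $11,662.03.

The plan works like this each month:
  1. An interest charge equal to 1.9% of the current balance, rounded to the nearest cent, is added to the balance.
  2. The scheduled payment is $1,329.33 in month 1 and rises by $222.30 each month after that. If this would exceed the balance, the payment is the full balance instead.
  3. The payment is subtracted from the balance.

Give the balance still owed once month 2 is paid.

$9,203.18

Month 1: opening $11,662.03; interest $221.58 → $11,883.61; payment $1,329.33; balance $10,554.28
Month 2: opening $10,554.28; interest $200.53 → $10,754.81; payment $1,551.63; balance $9,203.18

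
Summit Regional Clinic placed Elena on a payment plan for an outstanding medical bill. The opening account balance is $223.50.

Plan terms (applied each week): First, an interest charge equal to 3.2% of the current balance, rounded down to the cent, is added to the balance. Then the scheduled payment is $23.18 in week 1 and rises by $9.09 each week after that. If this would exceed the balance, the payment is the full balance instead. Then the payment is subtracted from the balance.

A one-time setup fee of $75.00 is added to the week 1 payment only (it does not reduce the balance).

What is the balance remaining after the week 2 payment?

$181.83

Week 1: $223.50 +$7.15 interest = $230.65; pay $23.18 (+ $75.00 fee) → $207.47
Week 2: $207.47 +$6.63 interest = $214.10; pay $32.27 → $181.83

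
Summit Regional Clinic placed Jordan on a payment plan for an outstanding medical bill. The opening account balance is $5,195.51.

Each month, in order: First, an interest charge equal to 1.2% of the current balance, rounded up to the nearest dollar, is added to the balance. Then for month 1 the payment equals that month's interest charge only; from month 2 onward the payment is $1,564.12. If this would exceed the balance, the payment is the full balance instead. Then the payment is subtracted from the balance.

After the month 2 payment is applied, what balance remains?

$3,694.39

Month 1: opening $5,195.51; interest $63.00 → $5,258.51; payment $63.00; balance $5,195.51
Month 2: opening $5,195.51; interest $63.00 → $5,258.51; payment $1,564.12; balance $3,694.39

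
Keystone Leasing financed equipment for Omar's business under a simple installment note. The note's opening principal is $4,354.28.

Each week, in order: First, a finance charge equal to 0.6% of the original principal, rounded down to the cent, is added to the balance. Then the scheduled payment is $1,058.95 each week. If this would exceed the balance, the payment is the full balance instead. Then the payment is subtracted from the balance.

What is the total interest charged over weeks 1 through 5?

# | Opening | Interest | Payment | End bal
1 | $4,354.28 | $26.12 | $1,058.95 | $3,321.45
2 | $3,321.45 | $26.12 | $1,058.95 | $2,288.62
3 | $2,288.62 | $26.12 | $1,058.95 | $1,255.79
4 | $1,255.79 | $26.12 | $1,058.95 | $222.96
5 | $222.96 | $26.12 | $249.08 | $0.00
Total interest: $26.12 + $26.12 + $26.12 + $26.12 + $26.12 = $130.60

$130.60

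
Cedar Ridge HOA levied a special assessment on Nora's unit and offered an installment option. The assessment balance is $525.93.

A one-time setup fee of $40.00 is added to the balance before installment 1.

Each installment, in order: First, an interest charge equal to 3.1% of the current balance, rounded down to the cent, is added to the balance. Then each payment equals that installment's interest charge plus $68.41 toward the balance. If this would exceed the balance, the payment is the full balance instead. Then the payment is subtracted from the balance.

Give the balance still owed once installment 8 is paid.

Installment 1: opening $565.93; interest $17.54 → $583.47; payment $85.95; balance $497.52
Installment 2: opening $497.52; interest $15.42 → $512.94; payment $83.83; balance $429.11
Installment 3: opening $429.11; interest $13.30 → $442.41; payment $81.71; balance $360.70
Installment 4: opening $360.70; interest $11.18 → $371.88; payment $79.59; balance $292.29
Installment 5: opening $292.29; interest $9.06 → $301.35; payment $77.47; balance $223.88
Installment 6: opening $223.88; interest $6.94 → $230.82; payment $75.35; balance $155.47
Installment 7: opening $155.47; interest $4.81 → $160.28; payment $73.22; balance $87.06
Installment 8: opening $87.06; interest $2.69 → $89.75; payment $71.10; balance $18.65

$18.65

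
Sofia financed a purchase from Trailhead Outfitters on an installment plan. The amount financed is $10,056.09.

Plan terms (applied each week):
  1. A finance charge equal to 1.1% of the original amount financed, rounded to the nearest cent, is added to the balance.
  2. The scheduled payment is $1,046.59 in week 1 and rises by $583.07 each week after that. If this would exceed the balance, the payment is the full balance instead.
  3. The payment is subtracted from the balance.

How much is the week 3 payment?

$2,212.73

Week 1: opening $10,056.09; interest $110.62 → $10,166.71; payment $1,046.59; balance $9,120.12
Week 2: opening $9,120.12; interest $110.62 → $9,230.74; payment $1,629.66; balance $7,601.08
Week 3: opening $7,601.08; interest $110.62 → $7,711.70; payment $2,212.73; balance $5,498.97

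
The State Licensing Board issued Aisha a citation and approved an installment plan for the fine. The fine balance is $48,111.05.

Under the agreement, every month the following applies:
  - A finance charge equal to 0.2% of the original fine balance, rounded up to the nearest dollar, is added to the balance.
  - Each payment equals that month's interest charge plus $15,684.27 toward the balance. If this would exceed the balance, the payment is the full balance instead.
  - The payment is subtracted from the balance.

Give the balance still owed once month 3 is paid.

$1,058.24

Month 1: opening $48,111.05; interest $97.00 → $48,208.05; payment $15,781.27; balance $32,426.78
Month 2: opening $32,426.78; interest $97.00 → $32,523.78; payment $15,781.27; balance $16,742.51
Month 3: opening $16,742.51; interest $97.00 → $16,839.51; payment $15,781.27; balance $1,058.24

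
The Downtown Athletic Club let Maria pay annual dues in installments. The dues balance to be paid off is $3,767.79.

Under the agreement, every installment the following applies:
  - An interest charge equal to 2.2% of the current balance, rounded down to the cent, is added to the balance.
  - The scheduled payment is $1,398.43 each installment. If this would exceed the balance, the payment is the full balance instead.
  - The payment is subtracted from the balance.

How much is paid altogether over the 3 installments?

Installment 1: opening $3,767.79; interest $82.89 → $3,850.68; payment $1,398.43; balance $2,452.25
Installment 2: opening $2,452.25; interest $53.94 → $2,506.19; payment $1,398.43; balance $1,107.76
Installment 3: opening $1,107.76; interest $24.37 → $1,132.13; payment $1,132.13; balance $0.00
Total paid: $3,928.99

$3,928.99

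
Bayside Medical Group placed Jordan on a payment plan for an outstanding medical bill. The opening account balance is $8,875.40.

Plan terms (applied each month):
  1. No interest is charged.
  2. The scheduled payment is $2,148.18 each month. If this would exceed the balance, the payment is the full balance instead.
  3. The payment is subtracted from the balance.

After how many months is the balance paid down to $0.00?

Month 1: opening $8,875.40; payment $2,148.18; balance $6,727.22
Month 2: opening $6,727.22; payment $2,148.18; balance $4,579.04
Month 3: opening $4,579.04; payment $2,148.18; balance $2,430.86
Month 4: opening $2,430.86; payment $2,148.18; balance $282.68
Month 5: opening $282.68; payment $282.68; balance $0.00
Balance reaches $0.00 in month 5.

5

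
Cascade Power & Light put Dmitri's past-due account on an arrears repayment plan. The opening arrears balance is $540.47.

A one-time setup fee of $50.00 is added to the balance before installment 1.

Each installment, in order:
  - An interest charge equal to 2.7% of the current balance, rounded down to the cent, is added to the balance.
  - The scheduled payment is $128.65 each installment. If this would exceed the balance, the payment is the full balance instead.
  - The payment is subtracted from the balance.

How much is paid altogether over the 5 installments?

$638.89

Installment 1: opening $590.47; interest $15.94 → $606.41; payment $128.65; balance $477.76
Installment 2: opening $477.76; interest $12.89 → $490.65; payment $128.65; balance $362.00
Installment 3: opening $362.00; interest $9.77 → $371.77; payment $128.65; balance $243.12
Installment 4: opening $243.12; interest $6.56 → $249.68; payment $128.65; balance $121.03
Installment 5: opening $121.03; interest $3.26 → $124.29; payment $124.29; balance $0.00
Total paid: $638.89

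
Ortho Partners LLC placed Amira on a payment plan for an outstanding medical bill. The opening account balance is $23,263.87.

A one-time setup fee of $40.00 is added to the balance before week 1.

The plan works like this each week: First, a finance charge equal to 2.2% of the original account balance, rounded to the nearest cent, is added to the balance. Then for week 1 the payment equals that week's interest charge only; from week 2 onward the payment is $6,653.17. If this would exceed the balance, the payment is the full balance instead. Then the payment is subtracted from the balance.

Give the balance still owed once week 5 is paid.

# | Opening | Interest | Payment | End bal
1 | $23,303.87 | $511.81 | $511.81 | $23,303.87
2 | $23,303.87 | $511.81 | $6,653.17 | $17,162.51
3 | $17,162.51 | $511.81 | $6,653.17 | $11,021.15
4 | $11,021.15 | $511.81 | $6,653.17 | $4,879.79
5 | $4,879.79 | $511.81 | $5,391.60 | $0.00

$0.00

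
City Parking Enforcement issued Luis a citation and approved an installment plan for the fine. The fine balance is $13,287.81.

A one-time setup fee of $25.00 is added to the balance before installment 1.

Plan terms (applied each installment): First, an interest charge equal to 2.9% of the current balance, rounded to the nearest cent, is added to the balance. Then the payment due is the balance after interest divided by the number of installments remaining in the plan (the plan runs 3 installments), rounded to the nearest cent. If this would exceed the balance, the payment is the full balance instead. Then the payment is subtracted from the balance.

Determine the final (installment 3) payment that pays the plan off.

$4,834.98

Installment 1: opening $13,312.81; interest $386.07 → $13,698.88; payment $4,566.29; balance $9,132.59
Installment 2: opening $9,132.59; interest $264.85 → $9,397.44; payment $4,698.72; balance $4,698.72
Installment 3: opening $4,698.72; interest $136.26 → $4,834.98; payment $4,834.98; balance $0.00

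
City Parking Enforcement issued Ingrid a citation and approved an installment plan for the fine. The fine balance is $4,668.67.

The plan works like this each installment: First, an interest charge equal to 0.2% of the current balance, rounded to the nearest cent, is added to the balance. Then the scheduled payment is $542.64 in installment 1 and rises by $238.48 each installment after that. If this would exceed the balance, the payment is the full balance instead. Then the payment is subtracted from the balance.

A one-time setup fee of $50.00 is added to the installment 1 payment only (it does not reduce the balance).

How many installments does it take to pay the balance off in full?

Installment 1: $4,668.67 +$9.34 interest = $4,678.01; pay $542.64 (+ $50.00 fee) → $4,135.37
Installment 2: $4,135.37 +$8.27 interest = $4,143.64; pay $781.12 → $3,362.52
Installment 3: $3,362.52 +$6.73 interest = $3,369.25; pay $1,019.60 → $2,349.65
Installment 4: $2,349.65 +$4.70 interest = $2,354.35; pay $1,258.08 → $1,096.27
Installment 5: $1,096.27 +$2.19 interest = $1,098.46; pay $1,098.46 → $0.00
Balance reaches $0.00 in installment 5.

5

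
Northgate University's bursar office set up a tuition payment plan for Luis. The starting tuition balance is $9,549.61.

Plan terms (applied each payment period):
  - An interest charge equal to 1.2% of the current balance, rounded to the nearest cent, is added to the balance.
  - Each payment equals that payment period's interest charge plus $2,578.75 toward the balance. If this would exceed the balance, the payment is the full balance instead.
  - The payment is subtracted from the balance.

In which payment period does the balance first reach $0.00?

4

Payment period 1: $9,549.61 +$114.60 interest = $9,664.21; pay $2,693.35 → $6,970.86
Payment period 2: $6,970.86 +$83.65 interest = $7,054.51; pay $2,662.40 → $4,392.11
Payment period 3: $4,392.11 +$52.71 interest = $4,444.82; pay $2,631.46 → $1,813.36
Payment period 4: $1,813.36 +$21.76 interest = $1,835.12; pay $1,835.12 → $0.00
Balance reaches $0.00 in payment period 4.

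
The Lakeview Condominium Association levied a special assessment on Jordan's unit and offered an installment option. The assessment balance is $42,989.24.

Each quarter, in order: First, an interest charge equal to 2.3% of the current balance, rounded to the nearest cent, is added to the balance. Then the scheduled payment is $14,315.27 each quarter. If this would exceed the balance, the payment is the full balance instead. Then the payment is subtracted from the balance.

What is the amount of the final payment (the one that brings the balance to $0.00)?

Quarter 1: $42,989.24 +$988.75 interest = $43,977.99; pay $14,315.27 → $29,662.72
Quarter 2: $29,662.72 +$682.24 interest = $30,344.96; pay $14,315.27 → $16,029.69
Quarter 3: $16,029.69 +$368.68 interest = $16,398.37; pay $14,315.27 → $2,083.10
Quarter 4: $2,083.10 +$47.91 interest = $2,131.01; pay $2,131.01 → $0.00

$2,131.01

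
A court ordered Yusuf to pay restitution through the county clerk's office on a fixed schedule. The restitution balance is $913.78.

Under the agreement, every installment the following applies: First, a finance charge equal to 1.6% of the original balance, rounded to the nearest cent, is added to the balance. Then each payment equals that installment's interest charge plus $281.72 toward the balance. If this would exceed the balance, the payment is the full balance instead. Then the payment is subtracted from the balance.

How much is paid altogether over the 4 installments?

Installment 1: opening $913.78; interest $14.62 → $928.40; payment $296.34; balance $632.06
Installment 2: opening $632.06; interest $14.62 → $646.68; payment $296.34; balance $350.34
Installment 3: opening $350.34; interest $14.62 → $364.96; payment $296.34; balance $68.62
Installment 4: opening $68.62; interest $14.62 → $83.24; payment $83.24; balance $0.00
Total paid: $972.26

$972.26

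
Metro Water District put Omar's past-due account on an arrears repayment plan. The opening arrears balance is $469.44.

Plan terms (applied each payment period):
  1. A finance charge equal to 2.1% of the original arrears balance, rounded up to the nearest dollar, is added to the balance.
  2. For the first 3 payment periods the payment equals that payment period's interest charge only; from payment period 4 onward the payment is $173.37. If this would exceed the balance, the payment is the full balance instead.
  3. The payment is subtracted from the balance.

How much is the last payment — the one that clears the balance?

Payment period 1: $469.44 +$10.00 interest = $479.44; pay $10.00 → $469.44
Payment period 2: $469.44 +$10.00 interest = $479.44; pay $10.00 → $469.44
Payment period 3: $469.44 +$10.00 interest = $479.44; pay $10.00 → $469.44
Payment period 4: $469.44 +$10.00 interest = $479.44; pay $173.37 → $306.07
Payment period 5: $306.07 +$10.00 interest = $316.07; pay $173.37 → $142.70
Payment period 6: $142.70 +$10.00 interest = $152.70; pay $152.70 → $0.00

$152.70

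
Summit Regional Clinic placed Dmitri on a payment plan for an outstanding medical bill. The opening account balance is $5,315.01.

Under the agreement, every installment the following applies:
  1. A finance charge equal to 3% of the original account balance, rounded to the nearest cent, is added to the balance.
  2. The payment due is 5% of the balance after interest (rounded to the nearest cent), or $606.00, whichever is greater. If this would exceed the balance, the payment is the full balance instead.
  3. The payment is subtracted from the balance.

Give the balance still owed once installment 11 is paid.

# | Opening | Interest | Payment | End bal
1 | $5,315.01 | $159.45 | $606.00 | $4,868.46
2 | $4,868.46 | $159.45 | $606.00 | $4,421.91
3 | $4,421.91 | $159.45 | $606.00 | $3,975.36
4 | $3,975.36 | $159.45 | $606.00 | $3,528.81
5 | $3,528.81 | $159.45 | $606.00 | $3,082.26
6 | $3,082.26 | $159.45 | $606.00 | $2,635.71
7 | $2,635.71 | $159.45 | $606.00 | $2,189.16
8 | $2,189.16 | $159.45 | $606.00 | $1,742.61
9 | $1,742.61 | $159.45 | $606.00 | $1,296.06
10 | $1,296.06 | $159.45 | $606.00 | $849.51
11 | $849.51 | $159.45 | $606.00 | $402.96

$402.96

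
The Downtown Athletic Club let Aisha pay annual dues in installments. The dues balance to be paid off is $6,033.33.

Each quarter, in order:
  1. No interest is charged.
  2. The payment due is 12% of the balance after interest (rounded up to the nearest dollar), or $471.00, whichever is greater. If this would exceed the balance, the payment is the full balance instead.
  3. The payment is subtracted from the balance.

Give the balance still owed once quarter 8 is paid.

# | Opening | Payment | End bal
1 | $6,033.33 | $724.00 | $5,309.33
2 | $5,309.33 | $638.00 | $4,671.33
3 | $4,671.33 | $561.00 | $4,110.33
4 | $4,110.33 | $494.00 | $3,616.33
5 | $3,616.33 | $471.00 | $3,145.33
6 | $3,145.33 | $471.00 | $2,674.33
7 | $2,674.33 | $471.00 | $2,203.33
8 | $2,203.33 | $471.00 | $1,732.33

$1,732.33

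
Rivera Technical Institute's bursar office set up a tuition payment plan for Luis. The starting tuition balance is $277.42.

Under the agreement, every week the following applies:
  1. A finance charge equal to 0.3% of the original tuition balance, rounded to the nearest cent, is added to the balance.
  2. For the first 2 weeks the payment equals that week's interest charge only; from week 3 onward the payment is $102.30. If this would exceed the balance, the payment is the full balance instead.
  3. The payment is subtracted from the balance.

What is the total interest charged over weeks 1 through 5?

$4.15

Week 1: $277.42 +$0.83 interest = $278.25; pay $0.83 → $277.42
Week 2: $277.42 +$0.83 interest = $278.25; pay $0.83 → $277.42
Week 3: $277.42 +$0.83 interest = $278.25; pay $102.30 → $175.95
Week 4: $175.95 +$0.83 interest = $176.78; pay $102.30 → $74.48
Week 5: $74.48 +$0.83 interest = $75.31; pay $75.31 → $0.00
Total interest: $0.83 + $0.83 + $0.83 + $0.83 + $0.83 = $4.15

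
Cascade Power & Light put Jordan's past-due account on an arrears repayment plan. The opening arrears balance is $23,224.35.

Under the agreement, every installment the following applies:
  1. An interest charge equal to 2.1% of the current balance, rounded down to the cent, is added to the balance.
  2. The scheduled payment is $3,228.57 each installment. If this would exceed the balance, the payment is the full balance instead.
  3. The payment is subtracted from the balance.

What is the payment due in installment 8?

Installment 1: opening $23,224.35; interest $487.71 → $23,712.06; payment $3,228.57; balance $20,483.49
Installment 2: opening $20,483.49; interest $430.15 → $20,913.64; payment $3,228.57; balance $17,685.07
Installment 3: opening $17,685.07; interest $371.38 → $18,056.45; payment $3,228.57; balance $14,827.88
Installment 4: opening $14,827.88; interest $311.38 → $15,139.26; payment $3,228.57; balance $11,910.69
Installment 5: opening $11,910.69; interest $250.12 → $12,160.81; payment $3,228.57; balance $8,932.24
Installment 6: opening $8,932.24; interest $187.57 → $9,119.81; payment $3,228.57; balance $5,891.24
Installment 7: opening $5,891.24; interest $123.71 → $6,014.95; payment $3,228.57; balance $2,786.38
Installment 8: opening $2,786.38; interest $58.51 → $2,844.89; payment $2,844.89; balance $0.00

$2,844.89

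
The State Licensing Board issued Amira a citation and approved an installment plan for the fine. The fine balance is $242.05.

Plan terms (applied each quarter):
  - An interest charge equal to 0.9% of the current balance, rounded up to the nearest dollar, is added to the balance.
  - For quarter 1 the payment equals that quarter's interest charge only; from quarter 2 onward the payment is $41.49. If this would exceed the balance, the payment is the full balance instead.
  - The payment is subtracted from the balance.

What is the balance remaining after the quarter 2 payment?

Quarter 1: $242.05 +$3.00 interest = $245.05; pay $3.00 → $242.05
Quarter 2: $242.05 +$3.00 interest = $245.05; pay $41.49 → $203.56

$203.56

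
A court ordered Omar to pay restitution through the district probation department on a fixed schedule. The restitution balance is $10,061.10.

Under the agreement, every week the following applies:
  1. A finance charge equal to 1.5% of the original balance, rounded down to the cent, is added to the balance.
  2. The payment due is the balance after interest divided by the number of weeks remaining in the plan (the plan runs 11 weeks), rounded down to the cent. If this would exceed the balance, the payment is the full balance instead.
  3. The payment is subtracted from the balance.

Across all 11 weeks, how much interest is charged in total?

$1,660.01

Week 1: opening $10,061.10; interest $150.91 → $10,212.01; payment $928.36; balance $9,283.65
Week 2: opening $9,283.65; interest $150.91 → $9,434.56; payment $943.45; balance $8,491.11
Week 3: opening $8,491.11; interest $150.91 → $8,642.02; payment $960.22; balance $7,681.80
Week 4: opening $7,681.80; interest $150.91 → $7,832.71; payment $979.08; balance $6,853.63
Week 5: opening $6,853.63; interest $150.91 → $7,004.54; payment $1,000.64; balance $6,003.90
Week 6: opening $6,003.90; interest $150.91 → $6,154.81; payment $1,025.80; balance $5,129.01
Week 7: opening $5,129.01; interest $150.91 → $5,279.92; payment $1,055.98; balance $4,223.94
Week 8: opening $4,223.94; interest $150.91 → $4,374.85; payment $1,093.71; balance $3,281.14
Week 9: opening $3,281.14; interest $150.91 → $3,432.05; payment $1,144.01; balance $2,288.04
Week 10: opening $2,288.04; interest $150.91 → $2,438.95; payment $1,219.47; balance $1,219.48
Week 11: opening $1,219.48; interest $150.91 → $1,370.39; payment $1,370.39; balance $0.00
Total interest: $150.91 + $150.91 + $150.91 + $150.91 + $150.91 + $150.91 + $150.91 + $150.91 + $150.91 + $150.91 + $150.91 = $1,660.01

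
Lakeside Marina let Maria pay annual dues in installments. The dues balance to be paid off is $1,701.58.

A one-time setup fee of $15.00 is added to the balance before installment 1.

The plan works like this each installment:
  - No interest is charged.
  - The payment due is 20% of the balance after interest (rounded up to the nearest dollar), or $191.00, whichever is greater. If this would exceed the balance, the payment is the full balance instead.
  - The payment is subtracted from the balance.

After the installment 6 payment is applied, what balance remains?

Installment 1: opening $1,716.58; payment $344.00; balance $1,372.58
Installment 2: opening $1,372.58; payment $275.00; balance $1,097.58
Installment 3: opening $1,097.58; payment $220.00; balance $877.58
Installment 4: opening $877.58; payment $191.00; balance $686.58
Installment 5: opening $686.58; payment $191.00; balance $495.58
Installment 6: opening $495.58; payment $191.00; balance $304.58

$304.58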